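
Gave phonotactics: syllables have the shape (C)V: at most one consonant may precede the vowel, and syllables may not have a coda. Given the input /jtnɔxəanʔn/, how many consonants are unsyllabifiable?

5

The consonants /j/, /t/, /n/, /ʔ/, /n/ cannot be parsed into a legal (C)V syllable (no codas are permitted; onsets are limited to one consonant).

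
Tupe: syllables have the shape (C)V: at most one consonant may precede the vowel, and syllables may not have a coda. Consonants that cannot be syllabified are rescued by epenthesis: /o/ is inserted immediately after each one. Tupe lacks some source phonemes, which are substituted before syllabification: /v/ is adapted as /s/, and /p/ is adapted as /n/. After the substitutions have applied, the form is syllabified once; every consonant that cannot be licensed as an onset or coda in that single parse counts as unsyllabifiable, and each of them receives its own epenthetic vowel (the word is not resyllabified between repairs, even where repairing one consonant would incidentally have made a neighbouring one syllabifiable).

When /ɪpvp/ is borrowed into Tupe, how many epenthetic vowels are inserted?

3

After substitution the input is /ɪnsn/.
The unsyllabifiable consonants are /n/, /s/, /n/; each receives one epenthetic vowel.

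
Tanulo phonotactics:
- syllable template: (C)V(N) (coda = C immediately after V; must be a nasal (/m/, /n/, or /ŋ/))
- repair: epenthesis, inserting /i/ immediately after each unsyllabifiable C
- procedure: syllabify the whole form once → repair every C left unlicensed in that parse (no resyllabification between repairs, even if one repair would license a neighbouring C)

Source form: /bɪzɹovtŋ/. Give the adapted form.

Syllabifying with onset maximization leaves /z/, /v/, /t/, /ŋ/ stranded (only a nasal (/m/, /n/, or /ŋ/) is licensed in coda position; onsets are limited to one consonant).
Each unlicensed consonant becomes the onset of a new syllable: /z/ → /zi/, /v/ → /vi/, /t/ → /ti/, /ŋ/ → /ŋi/.

bɪziɹovitiŋi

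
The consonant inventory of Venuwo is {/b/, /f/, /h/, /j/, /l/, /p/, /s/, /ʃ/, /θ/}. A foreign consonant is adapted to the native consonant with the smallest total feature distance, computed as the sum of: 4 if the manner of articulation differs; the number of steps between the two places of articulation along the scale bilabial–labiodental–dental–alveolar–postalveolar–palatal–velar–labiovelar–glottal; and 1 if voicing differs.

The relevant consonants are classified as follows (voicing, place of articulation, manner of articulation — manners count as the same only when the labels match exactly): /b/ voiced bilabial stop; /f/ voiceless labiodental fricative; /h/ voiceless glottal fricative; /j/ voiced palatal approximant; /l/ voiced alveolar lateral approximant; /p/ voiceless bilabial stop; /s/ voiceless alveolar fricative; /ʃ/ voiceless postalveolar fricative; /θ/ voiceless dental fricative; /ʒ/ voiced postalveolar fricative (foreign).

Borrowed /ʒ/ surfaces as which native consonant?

ʃ

/ʃ/ is closest: same manner (fricative), place distance 0 (postalveolar→postalveolar), voicing differs (+1); total 1. Next closest is /s/ at distance 2.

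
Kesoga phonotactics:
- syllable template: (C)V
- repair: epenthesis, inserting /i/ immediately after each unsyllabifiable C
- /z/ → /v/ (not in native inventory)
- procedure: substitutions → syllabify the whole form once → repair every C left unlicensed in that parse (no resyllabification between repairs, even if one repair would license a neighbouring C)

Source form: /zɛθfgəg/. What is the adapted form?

Substitution: /z/ → /v/, giving /vɛθfgəg/.
Syllabifying with onset maximization leaves /θ/, /f/, /g/ stranded (no codas are permitted; onsets are limited to one consonant).
Each unlicensed consonant becomes the onset of a new syllable: /θ/ → /θi/, /f/ → /fi/, /g/ → /gi/.

vɛθifigəgi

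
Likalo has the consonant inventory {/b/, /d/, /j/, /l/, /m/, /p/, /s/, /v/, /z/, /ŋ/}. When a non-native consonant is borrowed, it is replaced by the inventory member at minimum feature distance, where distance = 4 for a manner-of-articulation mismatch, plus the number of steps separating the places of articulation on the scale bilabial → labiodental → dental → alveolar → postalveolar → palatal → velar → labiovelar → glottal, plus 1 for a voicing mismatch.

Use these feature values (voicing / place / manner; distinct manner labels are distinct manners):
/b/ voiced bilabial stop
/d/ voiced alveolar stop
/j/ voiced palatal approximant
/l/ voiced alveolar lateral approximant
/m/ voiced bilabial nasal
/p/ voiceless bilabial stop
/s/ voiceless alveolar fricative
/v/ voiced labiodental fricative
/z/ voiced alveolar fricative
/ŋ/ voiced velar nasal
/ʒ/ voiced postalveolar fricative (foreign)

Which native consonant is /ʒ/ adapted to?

/z/ is closest: same manner (fricative), place distance 1 (postalveolar→alveolar), same voicing; total 1. Next closest is /s/ at distance 2.

z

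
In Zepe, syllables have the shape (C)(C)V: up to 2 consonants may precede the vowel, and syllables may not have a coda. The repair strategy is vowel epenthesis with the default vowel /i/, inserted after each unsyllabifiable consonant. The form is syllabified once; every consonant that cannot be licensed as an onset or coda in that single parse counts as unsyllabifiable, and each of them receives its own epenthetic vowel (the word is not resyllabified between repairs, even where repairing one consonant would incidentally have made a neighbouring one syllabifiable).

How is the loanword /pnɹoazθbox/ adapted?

pinɹoaziθboxi

The consonants /p/, /z/, /x/ cannot be parsed into a legal (C)(C)V syllable (no codas are permitted; onsets may contain at most 2 consonants).
Inserting the epenthetic vowel yields /p/ → /pi/, /z/ → /zi/, /x/ → /xi/.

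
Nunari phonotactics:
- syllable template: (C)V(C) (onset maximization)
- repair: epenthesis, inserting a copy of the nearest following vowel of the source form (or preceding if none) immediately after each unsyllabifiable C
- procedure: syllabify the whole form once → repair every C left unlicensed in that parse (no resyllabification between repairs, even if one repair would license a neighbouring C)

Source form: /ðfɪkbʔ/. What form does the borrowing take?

Syllabifying with onset maximization leaves /ð/, /b/, /ʔ/ stranded (at most one coda consonant is licensed; onsets are limited to one consonant).
Epenthesis after each stranded consonant: /ð/ → /ðɪ/, /b/ → /bɪ/, /ʔ/ → /ʔɪ/.

ðɪfɪkbɪʔɪ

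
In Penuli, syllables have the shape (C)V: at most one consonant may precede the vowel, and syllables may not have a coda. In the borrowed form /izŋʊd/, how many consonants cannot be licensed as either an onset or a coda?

2

Syllabifying with onset maximization leaves /z/, /d/ stranded (no codas are permitted; onsets are limited to one consonant).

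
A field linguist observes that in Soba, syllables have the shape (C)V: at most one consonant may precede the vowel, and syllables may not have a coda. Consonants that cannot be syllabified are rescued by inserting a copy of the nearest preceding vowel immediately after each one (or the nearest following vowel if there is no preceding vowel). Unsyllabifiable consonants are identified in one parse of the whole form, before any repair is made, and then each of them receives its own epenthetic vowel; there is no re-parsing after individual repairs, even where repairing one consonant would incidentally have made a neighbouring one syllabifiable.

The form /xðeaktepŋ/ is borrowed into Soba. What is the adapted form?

The consonants /x/, /k/, /p/, /ŋ/ cannot be parsed into a legal (C)V syllable (no codas are permitted; onsets are limited to one consonant).
Each unlicensed consonant becomes the onset of a new syllable: /x/ → /xe/, /k/ → /ka/, /p/ → /pe/, /ŋ/ → /ŋe/.

xeðeakatepeŋe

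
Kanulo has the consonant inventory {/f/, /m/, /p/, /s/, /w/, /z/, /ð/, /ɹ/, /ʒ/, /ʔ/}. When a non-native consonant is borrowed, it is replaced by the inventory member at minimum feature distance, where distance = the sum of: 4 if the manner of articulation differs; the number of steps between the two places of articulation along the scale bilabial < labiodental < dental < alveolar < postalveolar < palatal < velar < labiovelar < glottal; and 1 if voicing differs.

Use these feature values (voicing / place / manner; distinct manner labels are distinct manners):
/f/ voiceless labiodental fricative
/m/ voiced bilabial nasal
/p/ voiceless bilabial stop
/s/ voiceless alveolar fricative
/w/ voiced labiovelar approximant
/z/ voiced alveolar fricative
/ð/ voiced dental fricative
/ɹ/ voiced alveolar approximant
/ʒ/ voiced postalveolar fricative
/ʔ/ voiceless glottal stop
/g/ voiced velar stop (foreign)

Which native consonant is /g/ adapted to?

/ʔ/ is closest: same manner (stop), place distance 2 (velar→glottal), voicing differs (+1); total 3. Next closest is /w/ at distance 5.

ʔ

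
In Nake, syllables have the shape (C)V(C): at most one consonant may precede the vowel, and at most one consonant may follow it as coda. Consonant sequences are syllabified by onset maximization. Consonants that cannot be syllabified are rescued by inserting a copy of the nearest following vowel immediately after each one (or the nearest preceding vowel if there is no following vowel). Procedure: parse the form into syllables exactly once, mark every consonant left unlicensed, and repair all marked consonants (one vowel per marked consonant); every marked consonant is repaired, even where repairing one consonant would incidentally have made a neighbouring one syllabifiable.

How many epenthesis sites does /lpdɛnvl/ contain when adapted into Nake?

The unsyllabifiable consonants are /l/, /p/, /v/, /l/; each receives one epenthetic vowel.

4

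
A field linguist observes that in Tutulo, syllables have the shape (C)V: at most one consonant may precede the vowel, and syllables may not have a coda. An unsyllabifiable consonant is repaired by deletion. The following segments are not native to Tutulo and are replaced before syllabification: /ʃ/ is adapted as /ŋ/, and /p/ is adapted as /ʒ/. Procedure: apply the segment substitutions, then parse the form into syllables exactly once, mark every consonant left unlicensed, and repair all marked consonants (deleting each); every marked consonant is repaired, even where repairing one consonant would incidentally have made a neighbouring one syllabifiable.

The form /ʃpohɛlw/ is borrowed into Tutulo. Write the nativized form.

ʒohɛ

Substitution: /ʃ/ → /ŋ/, /p/ → /ʒ/, giving /ŋʒohɛlw/.
The consonants /ŋ/, /l/, /w/ cannot be parsed into a legal (C)V syllable (no codas are permitted; onsets are limited to one consonant).
Deletion applies to /ŋ/, /l/, /w/.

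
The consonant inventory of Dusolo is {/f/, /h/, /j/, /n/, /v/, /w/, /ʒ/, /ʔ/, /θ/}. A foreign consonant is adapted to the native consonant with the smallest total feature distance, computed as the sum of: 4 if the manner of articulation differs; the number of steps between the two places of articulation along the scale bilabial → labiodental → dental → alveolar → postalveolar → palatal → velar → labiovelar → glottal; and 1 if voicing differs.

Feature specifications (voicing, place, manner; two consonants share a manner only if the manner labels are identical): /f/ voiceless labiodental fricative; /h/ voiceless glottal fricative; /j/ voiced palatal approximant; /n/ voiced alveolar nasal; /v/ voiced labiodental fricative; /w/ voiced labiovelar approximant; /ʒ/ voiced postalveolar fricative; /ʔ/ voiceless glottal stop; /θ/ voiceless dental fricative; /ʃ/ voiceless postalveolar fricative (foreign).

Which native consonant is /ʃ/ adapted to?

ʒ

/ʒ/ is closest: same manner (fricative), place distance 0 (postalveolar→postalveolar), voicing differs (+1); total 1. Next closest is /θ/ at distance 2.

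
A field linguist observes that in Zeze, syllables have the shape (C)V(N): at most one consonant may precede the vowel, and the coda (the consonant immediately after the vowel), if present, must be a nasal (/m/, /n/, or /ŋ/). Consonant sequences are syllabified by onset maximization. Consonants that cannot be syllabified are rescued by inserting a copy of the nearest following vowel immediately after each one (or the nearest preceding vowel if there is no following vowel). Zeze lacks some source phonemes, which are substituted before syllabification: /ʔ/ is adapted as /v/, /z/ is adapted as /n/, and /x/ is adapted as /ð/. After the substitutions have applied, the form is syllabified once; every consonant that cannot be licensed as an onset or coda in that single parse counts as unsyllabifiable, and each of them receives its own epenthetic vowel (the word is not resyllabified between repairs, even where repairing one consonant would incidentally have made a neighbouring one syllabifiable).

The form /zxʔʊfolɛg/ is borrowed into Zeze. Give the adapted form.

nʊðʊvʊfolɛgɛ

Substitution: /z/ → /n/, /x/ → /ð/, /ʔ/ → /v/, giving /nðvʊfolɛg/.
Under (C)V(N), the unsyllabifiable consonants are /n/, /ð/, /g/ (only a nasal (/m/, /n/, or /ŋ/) is licensed in coda position; onsets are limited to one consonant).
Epenthesis after each stranded consonant: /n/ → /nʊ/, /ð/ → /ðʊ/, /g/ → /gɛ/.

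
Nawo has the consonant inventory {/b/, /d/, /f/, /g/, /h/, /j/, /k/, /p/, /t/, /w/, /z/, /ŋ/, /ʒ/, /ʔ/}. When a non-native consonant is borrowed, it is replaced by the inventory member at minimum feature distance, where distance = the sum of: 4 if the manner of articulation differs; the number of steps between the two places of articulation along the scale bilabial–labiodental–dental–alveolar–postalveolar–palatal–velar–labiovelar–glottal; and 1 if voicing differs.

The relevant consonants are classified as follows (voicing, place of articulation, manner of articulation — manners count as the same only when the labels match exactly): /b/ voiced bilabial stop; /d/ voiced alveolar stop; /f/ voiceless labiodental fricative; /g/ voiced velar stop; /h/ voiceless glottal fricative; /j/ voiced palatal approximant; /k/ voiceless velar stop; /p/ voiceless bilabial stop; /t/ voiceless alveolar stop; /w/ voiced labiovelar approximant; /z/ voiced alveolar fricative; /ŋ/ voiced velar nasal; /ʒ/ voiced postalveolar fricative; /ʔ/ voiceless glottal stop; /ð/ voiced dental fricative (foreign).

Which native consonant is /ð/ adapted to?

/z/ is closest: same manner (fricative), place distance 1 (dental→alveolar), same voicing; total 1. Next closest is /f/ at distance 2.

z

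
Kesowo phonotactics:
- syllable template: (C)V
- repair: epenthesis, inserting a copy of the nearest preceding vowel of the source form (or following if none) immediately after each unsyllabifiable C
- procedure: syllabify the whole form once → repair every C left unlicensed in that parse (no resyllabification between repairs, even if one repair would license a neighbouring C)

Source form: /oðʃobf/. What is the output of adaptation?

Syllabifying with onset maximization leaves /ð/, /b/, /f/ stranded (no codas are permitted; onsets are limited to one consonant).
Epenthesis after each stranded consonant: /ð/ → /ðo/, /b/ → /bo/, /f/ → /fo/.

oðoʃobofo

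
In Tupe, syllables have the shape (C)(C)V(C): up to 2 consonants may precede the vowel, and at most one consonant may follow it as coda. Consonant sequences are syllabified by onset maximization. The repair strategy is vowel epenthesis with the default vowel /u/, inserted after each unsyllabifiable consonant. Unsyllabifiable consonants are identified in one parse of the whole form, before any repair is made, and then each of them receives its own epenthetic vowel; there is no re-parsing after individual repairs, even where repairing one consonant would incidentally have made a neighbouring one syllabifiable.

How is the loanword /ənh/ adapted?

ənhu

Under (C)(C)V(C), the unsyllabifiable consonants are /h/ (at most one coda consonant is licensed; onsets may contain at most 2 consonants).
Inserting the epenthetic vowel yields /h/ → /hu/.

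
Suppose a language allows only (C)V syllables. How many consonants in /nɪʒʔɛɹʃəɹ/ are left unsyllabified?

The consonants /ʒ/, /ɹ/, /ɹ/ cannot be parsed into a legal (C)V syllable (no codas are permitted; onsets are limited to one consonant).

3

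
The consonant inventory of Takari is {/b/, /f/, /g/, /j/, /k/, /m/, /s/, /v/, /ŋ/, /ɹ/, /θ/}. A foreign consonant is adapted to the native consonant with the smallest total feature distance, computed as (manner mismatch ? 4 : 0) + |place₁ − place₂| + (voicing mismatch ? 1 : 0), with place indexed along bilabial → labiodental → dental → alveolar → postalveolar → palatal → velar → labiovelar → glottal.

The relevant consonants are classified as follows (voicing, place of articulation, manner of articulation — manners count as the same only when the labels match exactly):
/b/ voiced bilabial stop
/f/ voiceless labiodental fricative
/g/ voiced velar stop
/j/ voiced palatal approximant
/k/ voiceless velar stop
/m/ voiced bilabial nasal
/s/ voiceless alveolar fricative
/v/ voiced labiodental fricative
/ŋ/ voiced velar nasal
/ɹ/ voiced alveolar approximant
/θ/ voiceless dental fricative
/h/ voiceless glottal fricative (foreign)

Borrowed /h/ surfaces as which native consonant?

s

/s/ is closest: same manner (fricative), place distance 5 (glottal→alveolar), same voicing; total 5. Next closest is /k/ at distance 6.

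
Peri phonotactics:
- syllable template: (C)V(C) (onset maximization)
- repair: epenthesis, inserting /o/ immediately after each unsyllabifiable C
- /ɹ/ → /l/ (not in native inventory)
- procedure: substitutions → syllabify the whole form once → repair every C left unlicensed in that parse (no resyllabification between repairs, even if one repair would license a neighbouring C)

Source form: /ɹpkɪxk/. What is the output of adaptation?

Substitution: /ɹ/ → /l/, giving /lpkɪxk/.
Syllabifying with onset maximization leaves /l/, /p/, /k/ stranded (at most one coda consonant is licensed; onsets are limited to one consonant).
Inserting the epenthetic vowel yields /l/ → /lo/, /p/ → /po/, /k/ → /ko/.

lopokɪxko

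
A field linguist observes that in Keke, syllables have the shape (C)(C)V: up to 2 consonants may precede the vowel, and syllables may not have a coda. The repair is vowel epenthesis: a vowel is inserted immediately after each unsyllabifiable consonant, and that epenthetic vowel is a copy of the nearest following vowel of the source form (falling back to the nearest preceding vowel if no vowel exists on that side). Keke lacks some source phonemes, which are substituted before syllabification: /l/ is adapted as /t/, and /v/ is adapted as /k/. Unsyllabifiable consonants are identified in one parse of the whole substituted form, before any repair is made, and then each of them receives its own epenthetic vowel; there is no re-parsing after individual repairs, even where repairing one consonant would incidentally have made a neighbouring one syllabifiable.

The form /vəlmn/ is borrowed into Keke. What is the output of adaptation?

kətəmənə

Substitution: /v/ → /k/, /l/ → /t/, giving /kətmn/.
Under (C)(C)V, the unsyllabifiable consonants are /t/, /m/, /n/ (no codas are permitted; onsets may contain at most 2 consonants).
Each unlicensed consonant becomes the onset of a new syllable: /t/ → /tə/, /m/ → /mə/, /n/ → /nə/.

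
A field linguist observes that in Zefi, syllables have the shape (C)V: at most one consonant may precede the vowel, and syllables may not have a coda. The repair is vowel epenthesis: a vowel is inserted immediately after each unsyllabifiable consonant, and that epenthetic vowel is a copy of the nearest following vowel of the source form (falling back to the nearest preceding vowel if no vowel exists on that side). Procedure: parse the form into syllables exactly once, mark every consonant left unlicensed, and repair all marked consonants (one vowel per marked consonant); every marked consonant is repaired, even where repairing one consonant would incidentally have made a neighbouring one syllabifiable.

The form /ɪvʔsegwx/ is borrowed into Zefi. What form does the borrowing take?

Under (C)V, the unsyllabifiable consonants are /v/, /ʔ/, /g/, /w/, /x/ (no codas are permitted; onsets are limited to one consonant).
Epenthesis after each stranded consonant: /v/ → /ve/, /ʔ/ → /ʔe/, /g/ → /ge/, /w/ → /we/, /x/ → /xe/.

ɪveʔesegewexe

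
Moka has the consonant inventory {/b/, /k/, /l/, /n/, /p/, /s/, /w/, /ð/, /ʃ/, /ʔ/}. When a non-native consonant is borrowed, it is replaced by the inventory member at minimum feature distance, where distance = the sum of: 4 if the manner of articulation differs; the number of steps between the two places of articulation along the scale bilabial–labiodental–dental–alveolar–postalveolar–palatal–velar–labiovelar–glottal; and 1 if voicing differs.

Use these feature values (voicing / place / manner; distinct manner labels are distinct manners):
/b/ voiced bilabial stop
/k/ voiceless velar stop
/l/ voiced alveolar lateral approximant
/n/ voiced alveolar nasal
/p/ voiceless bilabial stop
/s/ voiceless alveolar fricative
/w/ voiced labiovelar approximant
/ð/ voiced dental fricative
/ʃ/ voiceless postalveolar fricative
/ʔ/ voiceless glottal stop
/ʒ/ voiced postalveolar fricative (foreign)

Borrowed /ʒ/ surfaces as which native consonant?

/ʃ/ is closest: same manner (fricative), place distance 0 (postalveolar→postalveolar), voicing differs (+1); total 1. Next closest is /s/ at distance 2.

ʃ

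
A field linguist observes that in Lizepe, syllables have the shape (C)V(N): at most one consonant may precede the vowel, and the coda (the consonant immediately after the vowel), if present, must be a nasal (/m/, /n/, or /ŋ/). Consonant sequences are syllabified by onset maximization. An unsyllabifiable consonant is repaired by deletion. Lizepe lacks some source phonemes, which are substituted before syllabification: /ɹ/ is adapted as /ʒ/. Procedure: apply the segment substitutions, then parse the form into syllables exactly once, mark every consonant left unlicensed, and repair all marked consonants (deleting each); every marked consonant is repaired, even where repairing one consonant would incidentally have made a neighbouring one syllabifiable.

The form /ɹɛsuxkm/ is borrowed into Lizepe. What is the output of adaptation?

Substitution: /ɹ/ → /ʒ/, giving /ʒɛsuxkm/.
Under (C)V(N), the unsyllabifiable consonants are /x/, /k/, /m/ (only a nasal (/m/, /n/, or /ŋ/) is licensed in coda position; onsets are limited to one consonant).
Each unlicensed consonant is deleted: /x/, /k/, /m/.

ʒɛsu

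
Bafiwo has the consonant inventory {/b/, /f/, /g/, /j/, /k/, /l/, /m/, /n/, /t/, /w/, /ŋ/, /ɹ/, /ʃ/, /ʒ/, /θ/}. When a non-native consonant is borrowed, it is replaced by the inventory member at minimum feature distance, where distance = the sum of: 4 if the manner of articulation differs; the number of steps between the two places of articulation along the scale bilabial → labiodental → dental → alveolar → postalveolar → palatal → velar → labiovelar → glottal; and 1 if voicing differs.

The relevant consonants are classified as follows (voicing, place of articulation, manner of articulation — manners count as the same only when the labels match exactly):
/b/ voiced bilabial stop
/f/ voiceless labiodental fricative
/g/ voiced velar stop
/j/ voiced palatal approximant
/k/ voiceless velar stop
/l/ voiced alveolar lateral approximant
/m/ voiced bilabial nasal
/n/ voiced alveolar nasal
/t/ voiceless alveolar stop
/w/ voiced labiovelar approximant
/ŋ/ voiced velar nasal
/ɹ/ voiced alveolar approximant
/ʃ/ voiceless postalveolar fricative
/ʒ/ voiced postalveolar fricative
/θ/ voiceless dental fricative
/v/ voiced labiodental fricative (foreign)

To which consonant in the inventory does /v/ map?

/f/ is closest: same manner (fricative), place distance 0 (labiodental→labiodental), voicing differs (+1); total 1. Next closest is /θ/ at distance 2.

f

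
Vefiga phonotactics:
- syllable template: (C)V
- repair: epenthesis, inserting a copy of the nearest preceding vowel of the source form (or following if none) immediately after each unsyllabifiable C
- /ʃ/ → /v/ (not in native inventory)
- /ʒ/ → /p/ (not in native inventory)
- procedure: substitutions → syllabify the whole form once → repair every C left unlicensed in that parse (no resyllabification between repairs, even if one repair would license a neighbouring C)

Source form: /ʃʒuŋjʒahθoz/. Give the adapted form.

Substitution: /ʃ/ → /v/, /ʒ/ → /p/, giving /vpuŋjpahθoz/.
The consonants /v/, /ŋ/, /j/, /h/, /z/ cannot be parsed into a legal (C)V syllable (no codas are permitted; onsets are limited to one consonant).
Inserting the epenthetic vowel yields /v/ → /vu/, /ŋ/ → /ŋu/, /j/ → /ju/, /h/ → /ha/, /z/ → /zo/.

vupuŋujupahaθozo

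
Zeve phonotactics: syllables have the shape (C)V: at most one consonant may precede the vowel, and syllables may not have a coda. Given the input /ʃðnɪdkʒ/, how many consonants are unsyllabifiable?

5

Syllabifying with onset maximization leaves /ʃ/, /ð/, /d/, /k/, /ʒ/ stranded (no codas are permitted; onsets are limited to one consonant).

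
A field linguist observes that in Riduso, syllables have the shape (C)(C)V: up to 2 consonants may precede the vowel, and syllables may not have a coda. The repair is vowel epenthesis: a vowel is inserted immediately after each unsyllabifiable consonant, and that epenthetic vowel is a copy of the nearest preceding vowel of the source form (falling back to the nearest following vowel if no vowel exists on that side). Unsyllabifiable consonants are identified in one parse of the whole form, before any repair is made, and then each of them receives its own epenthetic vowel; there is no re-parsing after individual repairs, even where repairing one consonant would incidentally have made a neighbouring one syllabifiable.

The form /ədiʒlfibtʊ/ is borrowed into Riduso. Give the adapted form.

Syllabifying with onset maximization leaves /ʒ/ stranded (no codas are permitted; onsets may contain at most 2 consonants).
Each unlicensed consonant becomes the onset of a new syllable: /ʒ/ → /ʒi/.

ədiʒilfibtʊ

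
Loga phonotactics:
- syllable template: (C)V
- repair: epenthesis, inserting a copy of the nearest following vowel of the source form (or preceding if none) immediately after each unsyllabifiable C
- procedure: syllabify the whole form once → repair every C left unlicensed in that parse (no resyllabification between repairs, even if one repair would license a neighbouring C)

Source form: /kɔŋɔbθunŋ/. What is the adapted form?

kɔŋɔbuθunuŋu

The consonants /b/, /n/, /ŋ/ cannot be parsed into a legal (C)V syllable (no codas are permitted; onsets are limited to one consonant).
Epenthesis after each stranded consonant: /b/ → /bu/, /n/ → /nu/, /ŋ/ → /ŋu/.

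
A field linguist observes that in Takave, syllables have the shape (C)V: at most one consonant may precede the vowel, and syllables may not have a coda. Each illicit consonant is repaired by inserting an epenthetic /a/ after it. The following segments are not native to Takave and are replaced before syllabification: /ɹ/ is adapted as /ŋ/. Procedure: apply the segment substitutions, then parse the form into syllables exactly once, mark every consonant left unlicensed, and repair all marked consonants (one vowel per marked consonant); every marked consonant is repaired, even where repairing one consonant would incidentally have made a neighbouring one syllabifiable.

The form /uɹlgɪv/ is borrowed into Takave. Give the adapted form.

uŋalagɪva

Substitution: /ɹ/ → /ŋ/, giving /uŋlgɪv/.
Syllabifying with onset maximization leaves /ŋ/, /l/, /v/ stranded (no codas are permitted; onsets are limited to one consonant).
Inserting the epenthetic vowel yields /ŋ/ → /ŋa/, /l/ → /la/, /v/ → /va/.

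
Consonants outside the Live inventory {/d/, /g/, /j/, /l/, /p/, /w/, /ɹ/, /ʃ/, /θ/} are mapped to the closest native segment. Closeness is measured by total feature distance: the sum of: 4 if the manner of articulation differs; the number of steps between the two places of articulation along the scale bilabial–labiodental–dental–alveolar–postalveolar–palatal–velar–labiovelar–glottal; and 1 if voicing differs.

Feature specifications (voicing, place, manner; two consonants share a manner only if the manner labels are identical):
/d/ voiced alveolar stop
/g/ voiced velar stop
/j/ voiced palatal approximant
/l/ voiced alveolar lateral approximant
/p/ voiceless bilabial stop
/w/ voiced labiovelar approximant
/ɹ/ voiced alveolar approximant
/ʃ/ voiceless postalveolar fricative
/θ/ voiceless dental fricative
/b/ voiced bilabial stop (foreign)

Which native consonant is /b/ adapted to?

p

/p/ is closest: same manner (stop), place distance 0 (bilabial→bilabial), voicing differs (+1); total 1. Next closest is /d/ at distance 3.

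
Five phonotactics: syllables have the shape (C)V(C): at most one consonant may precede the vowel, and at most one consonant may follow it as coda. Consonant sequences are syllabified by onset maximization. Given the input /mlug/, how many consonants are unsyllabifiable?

1

The consonants /m/ cannot be parsed into a legal (C)V(C) syllable (at most one coda consonant is licensed; onsets are limited to one consonant).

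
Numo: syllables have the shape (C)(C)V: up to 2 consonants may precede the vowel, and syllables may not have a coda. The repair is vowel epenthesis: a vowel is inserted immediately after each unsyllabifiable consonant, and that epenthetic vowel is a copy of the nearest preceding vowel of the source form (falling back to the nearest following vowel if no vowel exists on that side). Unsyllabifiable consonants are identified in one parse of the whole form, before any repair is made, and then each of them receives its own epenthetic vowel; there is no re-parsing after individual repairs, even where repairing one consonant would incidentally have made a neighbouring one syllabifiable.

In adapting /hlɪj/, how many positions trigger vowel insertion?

The unsyllabifiable consonants are /j/; each receives one epenthetic vowel.

1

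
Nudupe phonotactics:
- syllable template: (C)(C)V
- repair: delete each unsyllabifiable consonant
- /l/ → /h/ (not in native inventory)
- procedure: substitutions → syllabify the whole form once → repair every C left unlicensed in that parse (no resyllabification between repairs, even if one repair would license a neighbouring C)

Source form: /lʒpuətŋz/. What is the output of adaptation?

ʒpuə

Substitution: /l/ → /h/, giving /hʒpuətŋz/.
Under (C)(C)V, the unsyllabifiable consonants are /h/, /t/, /ŋ/, /z/ (no codas are permitted; onsets may contain at most 2 consonants).
Deleting the stranded consonants removes /h/, /t/, /ŋ/, /z/.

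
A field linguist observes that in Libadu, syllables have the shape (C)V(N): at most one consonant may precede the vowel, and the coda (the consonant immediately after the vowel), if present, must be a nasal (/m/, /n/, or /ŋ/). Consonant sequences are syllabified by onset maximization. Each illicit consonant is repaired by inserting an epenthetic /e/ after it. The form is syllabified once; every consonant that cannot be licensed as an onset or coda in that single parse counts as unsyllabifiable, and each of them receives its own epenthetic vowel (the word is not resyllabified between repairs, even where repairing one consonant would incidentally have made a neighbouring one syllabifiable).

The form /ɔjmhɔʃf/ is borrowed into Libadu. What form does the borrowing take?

ɔjemehɔʃefe

The consonants /j/, /m/, /ʃ/, /f/ cannot be parsed into a legal (C)V(N) syllable (only a nasal (/m/, /n/, or /ŋ/) is licensed in coda position; onsets are limited to one consonant).
Epenthesis after each stranded consonant: /j/ → /je/, /m/ → /me/, /ʃ/ → /ʃe/, /f/ → /fe/.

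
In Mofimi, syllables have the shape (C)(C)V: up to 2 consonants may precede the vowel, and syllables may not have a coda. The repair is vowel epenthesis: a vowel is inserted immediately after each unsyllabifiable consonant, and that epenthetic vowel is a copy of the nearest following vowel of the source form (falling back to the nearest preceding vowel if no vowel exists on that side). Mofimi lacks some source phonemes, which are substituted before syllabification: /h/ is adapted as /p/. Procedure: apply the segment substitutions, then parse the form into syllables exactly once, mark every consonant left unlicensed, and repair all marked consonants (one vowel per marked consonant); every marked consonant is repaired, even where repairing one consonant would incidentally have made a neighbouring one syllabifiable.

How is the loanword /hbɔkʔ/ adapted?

Substitution: /h/ → /p/, giving /pbɔkʔ/.
Syllabifying with onset maximization leaves /k/, /ʔ/ stranded (no codas are permitted; onsets may contain at most 2 consonants).
Inserting the epenthetic vowel yields /k/ → /kɔ/, /ʔ/ → /ʔɔ/.

pbɔkɔʔɔ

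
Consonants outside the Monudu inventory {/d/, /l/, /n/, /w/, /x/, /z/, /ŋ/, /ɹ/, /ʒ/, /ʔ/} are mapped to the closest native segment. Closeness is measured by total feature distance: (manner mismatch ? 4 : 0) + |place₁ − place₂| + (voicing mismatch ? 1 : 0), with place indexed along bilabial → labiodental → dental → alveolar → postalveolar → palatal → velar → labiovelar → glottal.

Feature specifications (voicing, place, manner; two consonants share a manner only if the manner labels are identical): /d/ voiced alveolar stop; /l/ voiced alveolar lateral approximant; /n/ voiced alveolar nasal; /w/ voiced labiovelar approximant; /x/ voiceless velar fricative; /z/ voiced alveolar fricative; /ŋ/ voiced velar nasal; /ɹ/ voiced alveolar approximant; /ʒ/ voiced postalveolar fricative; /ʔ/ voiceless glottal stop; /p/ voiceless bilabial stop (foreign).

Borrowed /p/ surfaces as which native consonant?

d

/d/ is closest: same manner (stop), place distance 3 (bilabial→alveolar), voicing differs (+1); total 4. Next closest is /l/ at distance 8.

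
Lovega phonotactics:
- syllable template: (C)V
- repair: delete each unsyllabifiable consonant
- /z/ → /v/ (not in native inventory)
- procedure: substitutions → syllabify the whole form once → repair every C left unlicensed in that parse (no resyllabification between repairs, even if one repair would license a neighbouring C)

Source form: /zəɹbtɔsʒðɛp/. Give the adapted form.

vətɔðɛ

Substitution: /z/ → /v/, giving /vəɹbtɔsʒðɛp/.
Syllabifying with onset maximization leaves /ɹ/, /b/, /s/, /ʒ/, /p/ stranded (no codas are permitted; onsets are limited to one consonant).
Deleting the stranded consonants removes /ɹ/, /b/, /s/, /ʒ/, /p/.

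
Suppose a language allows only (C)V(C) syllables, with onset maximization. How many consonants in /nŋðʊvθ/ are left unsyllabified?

3

The consonants /n/, /ŋ/, /θ/ cannot be parsed into a legal (C)V(C) syllable (at most one coda consonant is licensed; onsets are limited to one consonant).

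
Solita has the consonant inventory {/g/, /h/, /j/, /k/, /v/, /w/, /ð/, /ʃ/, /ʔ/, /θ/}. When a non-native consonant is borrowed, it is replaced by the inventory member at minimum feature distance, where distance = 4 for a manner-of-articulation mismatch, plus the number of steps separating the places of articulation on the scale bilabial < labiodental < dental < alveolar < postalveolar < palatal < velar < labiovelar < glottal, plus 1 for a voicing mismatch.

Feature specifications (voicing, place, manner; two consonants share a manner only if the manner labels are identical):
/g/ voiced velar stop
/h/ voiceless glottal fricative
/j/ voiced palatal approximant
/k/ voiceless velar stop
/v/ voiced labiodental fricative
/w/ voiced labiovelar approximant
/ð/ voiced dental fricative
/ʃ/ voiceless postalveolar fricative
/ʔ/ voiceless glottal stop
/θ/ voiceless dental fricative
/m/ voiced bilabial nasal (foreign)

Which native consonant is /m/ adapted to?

v

/v/ is closest: manner differs (nasal→fricative, +4), place distance 1 (bilabial→labiodental), same voicing; total 5. Next closest is /ð/ at distance 6.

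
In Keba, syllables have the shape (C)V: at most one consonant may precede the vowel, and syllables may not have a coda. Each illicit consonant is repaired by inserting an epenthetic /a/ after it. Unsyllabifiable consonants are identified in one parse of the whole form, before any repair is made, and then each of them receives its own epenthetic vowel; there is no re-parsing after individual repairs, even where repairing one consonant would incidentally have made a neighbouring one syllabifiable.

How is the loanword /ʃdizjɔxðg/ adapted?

Syllabifying with onset maximization leaves /ʃ/, /z/, /x/, /ð/, /g/ stranded (no codas are permitted; onsets are limited to one consonant).
Inserting the epenthetic vowel yields /ʃ/ → /ʃa/, /z/ → /za/, /x/ → /xa/, /ð/ → /ða/, /g/ → /ga/.

ʃadizajɔxaðaga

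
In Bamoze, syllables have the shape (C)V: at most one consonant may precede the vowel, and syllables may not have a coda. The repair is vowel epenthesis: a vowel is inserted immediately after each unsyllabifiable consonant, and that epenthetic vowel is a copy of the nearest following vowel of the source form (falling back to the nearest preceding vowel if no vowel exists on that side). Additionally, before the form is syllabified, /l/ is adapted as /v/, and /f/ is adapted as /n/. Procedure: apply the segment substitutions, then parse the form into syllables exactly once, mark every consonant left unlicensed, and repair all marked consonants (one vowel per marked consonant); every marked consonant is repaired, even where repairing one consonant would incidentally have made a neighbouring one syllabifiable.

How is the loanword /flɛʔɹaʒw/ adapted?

Substitution: /f/ → /n/, /l/ → /v/, giving /nvɛʔɹaʒw/.
Syllabifying with onset maximization leaves /n/, /ʔ/, /ʒ/, /w/ stranded (no codas are permitted; onsets are limited to one consonant).
Epenthesis after each stranded consonant: /n/ → /nɛ/, /ʔ/ → /ʔa/, /ʒ/ → /ʒa/, /w/ → /wa/.

nɛvɛʔaɹaʒawa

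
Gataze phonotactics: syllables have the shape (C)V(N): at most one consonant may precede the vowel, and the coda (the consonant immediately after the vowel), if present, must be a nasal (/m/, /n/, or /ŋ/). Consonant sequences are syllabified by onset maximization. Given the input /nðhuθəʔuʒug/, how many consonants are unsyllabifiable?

The consonants /n/, /ð/, /g/ cannot be parsed into a legal (C)V(N) syllable (only a nasal (/m/, /n/, or /ŋ/) is licensed in coda position; onsets are limited to one consonant).

3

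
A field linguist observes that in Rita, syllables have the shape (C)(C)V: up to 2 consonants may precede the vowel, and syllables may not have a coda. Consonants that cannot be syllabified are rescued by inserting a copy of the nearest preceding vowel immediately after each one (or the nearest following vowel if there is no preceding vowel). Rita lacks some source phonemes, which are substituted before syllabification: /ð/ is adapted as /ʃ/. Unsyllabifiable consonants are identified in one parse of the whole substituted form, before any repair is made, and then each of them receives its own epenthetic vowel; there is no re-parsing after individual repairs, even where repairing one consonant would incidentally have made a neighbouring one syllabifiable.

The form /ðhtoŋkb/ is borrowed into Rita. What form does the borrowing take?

ʃohtoŋokobo

Substitution: /ð/ → /ʃ/, giving /ʃhtoŋkb/.
Syllabifying with onset maximization leaves /ʃ/, /ŋ/, /k/, /b/ stranded (no codas are permitted; onsets may contain at most 2 consonants).
Inserting the epenthetic vowel yields /ʃ/ → /ʃo/, /ŋ/ → /ŋo/, /k/ → /ko/, /b/ → /bo/.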